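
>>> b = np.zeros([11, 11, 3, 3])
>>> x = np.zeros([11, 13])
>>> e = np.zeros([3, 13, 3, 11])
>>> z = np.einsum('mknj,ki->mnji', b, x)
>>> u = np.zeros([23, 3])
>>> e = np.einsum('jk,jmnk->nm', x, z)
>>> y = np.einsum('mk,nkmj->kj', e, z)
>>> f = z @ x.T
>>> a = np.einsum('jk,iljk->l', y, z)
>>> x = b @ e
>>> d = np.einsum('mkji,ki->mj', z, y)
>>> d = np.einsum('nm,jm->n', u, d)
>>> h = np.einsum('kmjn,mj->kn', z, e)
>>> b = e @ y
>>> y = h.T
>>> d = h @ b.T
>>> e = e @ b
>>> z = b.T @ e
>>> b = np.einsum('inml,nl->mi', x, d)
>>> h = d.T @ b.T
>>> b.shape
(3, 11)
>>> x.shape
(11, 11, 3, 3)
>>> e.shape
(3, 13)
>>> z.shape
(13, 13)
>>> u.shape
(23, 3)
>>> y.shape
(13, 11)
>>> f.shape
(11, 3, 3, 11)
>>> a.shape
(3,)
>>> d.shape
(11, 3)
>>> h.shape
(3, 3)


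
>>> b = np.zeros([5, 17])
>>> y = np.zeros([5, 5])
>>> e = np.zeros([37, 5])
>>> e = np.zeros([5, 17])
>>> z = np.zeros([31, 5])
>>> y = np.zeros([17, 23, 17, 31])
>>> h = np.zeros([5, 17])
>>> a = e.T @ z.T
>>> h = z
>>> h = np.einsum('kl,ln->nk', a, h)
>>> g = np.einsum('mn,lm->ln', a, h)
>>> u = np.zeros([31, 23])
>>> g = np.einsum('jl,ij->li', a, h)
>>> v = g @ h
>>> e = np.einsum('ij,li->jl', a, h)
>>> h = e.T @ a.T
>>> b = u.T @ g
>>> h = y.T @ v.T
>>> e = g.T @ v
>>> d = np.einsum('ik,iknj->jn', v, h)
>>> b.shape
(23, 5)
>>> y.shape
(17, 23, 17, 31)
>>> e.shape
(5, 17)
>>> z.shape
(31, 5)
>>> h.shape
(31, 17, 23, 31)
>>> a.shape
(17, 31)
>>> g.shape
(31, 5)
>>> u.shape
(31, 23)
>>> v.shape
(31, 17)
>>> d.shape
(31, 23)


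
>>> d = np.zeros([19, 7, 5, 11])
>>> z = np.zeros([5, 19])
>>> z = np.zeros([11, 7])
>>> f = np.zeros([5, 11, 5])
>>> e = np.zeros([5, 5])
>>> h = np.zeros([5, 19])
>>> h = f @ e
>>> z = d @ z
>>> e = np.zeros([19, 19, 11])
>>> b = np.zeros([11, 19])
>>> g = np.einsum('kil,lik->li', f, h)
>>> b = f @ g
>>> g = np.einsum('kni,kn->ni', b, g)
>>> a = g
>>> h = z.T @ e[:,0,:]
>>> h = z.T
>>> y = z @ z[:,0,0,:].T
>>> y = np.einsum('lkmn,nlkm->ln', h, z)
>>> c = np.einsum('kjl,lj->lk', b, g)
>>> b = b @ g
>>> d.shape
(19, 7, 5, 11)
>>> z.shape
(19, 7, 5, 7)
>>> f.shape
(5, 11, 5)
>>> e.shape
(19, 19, 11)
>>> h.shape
(7, 5, 7, 19)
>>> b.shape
(5, 11, 11)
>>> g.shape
(11, 11)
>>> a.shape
(11, 11)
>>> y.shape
(7, 19)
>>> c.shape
(11, 5)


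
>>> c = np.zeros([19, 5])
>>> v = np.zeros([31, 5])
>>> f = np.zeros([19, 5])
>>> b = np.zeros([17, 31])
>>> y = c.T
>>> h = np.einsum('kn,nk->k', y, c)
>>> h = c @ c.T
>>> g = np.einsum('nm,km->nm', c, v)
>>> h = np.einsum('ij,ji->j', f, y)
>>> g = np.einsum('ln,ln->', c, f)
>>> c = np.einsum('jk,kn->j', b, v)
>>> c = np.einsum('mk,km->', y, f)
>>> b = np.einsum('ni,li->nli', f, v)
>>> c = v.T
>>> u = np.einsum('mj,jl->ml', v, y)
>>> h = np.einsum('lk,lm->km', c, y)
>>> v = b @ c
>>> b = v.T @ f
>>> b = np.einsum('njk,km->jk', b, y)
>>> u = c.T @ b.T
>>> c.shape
(5, 31)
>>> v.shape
(19, 31, 31)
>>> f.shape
(19, 5)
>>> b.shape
(31, 5)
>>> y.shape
(5, 19)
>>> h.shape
(31, 19)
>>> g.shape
()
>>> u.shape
(31, 31)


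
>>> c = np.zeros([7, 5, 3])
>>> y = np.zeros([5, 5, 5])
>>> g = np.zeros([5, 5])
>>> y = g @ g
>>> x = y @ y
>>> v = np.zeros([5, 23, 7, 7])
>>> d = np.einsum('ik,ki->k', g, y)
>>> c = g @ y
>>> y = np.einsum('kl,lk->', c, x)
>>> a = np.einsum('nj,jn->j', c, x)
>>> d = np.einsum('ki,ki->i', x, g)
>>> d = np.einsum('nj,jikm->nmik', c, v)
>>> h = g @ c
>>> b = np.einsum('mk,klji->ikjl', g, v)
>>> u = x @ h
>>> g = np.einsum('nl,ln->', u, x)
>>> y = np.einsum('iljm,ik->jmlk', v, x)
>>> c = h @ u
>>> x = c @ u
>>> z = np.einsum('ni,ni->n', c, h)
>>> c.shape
(5, 5)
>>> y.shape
(7, 7, 23, 5)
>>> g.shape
()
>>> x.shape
(5, 5)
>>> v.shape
(5, 23, 7, 7)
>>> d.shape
(5, 7, 23, 7)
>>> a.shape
(5,)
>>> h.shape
(5, 5)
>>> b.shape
(7, 5, 7, 23)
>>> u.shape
(5, 5)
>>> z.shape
(5,)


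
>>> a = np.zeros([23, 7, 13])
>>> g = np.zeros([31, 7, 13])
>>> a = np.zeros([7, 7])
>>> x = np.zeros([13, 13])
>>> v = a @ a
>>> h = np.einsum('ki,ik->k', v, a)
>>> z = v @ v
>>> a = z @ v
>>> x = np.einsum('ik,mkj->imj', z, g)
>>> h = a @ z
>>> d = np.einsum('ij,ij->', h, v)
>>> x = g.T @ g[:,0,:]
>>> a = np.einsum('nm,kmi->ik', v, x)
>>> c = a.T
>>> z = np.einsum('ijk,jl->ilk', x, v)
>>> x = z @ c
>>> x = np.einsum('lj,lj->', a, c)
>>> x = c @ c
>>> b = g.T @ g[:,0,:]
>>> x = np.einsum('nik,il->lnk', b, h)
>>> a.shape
(13, 13)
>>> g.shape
(31, 7, 13)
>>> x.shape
(7, 13, 13)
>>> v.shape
(7, 7)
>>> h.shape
(7, 7)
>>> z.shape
(13, 7, 13)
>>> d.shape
()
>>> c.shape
(13, 13)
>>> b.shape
(13, 7, 13)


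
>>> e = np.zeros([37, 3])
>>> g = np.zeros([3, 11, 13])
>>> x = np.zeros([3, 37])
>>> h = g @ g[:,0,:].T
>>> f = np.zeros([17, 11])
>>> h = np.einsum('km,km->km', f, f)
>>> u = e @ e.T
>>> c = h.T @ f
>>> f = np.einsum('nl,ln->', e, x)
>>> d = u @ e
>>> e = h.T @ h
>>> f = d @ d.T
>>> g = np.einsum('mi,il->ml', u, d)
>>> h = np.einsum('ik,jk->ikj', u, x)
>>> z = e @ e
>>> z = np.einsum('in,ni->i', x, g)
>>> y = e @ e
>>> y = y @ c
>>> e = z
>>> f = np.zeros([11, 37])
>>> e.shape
(3,)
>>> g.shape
(37, 3)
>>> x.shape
(3, 37)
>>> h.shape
(37, 37, 3)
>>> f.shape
(11, 37)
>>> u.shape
(37, 37)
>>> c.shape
(11, 11)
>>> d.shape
(37, 3)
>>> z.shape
(3,)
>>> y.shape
(11, 11)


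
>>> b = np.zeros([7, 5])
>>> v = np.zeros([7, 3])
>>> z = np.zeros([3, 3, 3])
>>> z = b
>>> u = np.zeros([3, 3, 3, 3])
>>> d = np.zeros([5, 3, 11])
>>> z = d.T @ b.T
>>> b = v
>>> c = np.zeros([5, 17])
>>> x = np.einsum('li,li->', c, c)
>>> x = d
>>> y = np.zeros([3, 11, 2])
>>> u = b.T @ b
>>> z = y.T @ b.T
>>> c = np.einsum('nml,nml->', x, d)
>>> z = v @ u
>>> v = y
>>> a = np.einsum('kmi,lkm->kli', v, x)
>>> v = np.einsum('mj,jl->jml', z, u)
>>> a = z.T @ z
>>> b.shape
(7, 3)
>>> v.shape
(3, 7, 3)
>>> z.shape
(7, 3)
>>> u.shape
(3, 3)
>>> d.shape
(5, 3, 11)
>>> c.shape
()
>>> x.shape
(5, 3, 11)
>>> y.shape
(3, 11, 2)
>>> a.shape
(3, 3)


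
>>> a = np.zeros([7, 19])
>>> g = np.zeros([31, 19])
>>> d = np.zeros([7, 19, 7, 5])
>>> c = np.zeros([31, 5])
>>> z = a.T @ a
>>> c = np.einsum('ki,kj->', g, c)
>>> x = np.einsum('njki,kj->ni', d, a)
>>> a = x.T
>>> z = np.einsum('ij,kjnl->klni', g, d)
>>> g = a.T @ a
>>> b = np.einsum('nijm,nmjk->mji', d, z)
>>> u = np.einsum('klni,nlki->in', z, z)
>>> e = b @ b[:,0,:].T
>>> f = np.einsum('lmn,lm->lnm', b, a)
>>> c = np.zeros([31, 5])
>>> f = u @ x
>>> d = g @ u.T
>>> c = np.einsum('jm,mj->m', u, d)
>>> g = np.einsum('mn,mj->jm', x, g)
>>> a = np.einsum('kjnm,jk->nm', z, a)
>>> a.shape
(7, 31)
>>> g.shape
(7, 7)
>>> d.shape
(7, 31)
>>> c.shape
(7,)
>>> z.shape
(7, 5, 7, 31)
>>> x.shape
(7, 5)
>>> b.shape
(5, 7, 19)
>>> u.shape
(31, 7)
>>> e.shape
(5, 7, 5)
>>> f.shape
(31, 5)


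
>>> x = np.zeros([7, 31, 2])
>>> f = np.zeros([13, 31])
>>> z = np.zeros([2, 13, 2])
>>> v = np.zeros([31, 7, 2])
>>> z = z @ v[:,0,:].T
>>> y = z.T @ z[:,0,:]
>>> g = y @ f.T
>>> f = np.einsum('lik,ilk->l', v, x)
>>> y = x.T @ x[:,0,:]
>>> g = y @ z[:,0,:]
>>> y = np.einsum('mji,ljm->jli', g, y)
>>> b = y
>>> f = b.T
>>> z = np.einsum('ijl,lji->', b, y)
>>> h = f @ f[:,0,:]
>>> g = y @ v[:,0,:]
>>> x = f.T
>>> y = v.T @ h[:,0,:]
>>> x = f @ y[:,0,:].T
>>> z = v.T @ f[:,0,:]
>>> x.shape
(31, 2, 2)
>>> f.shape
(31, 2, 31)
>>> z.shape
(2, 7, 31)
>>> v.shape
(31, 7, 2)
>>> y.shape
(2, 7, 31)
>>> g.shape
(31, 2, 2)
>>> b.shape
(31, 2, 31)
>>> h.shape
(31, 2, 31)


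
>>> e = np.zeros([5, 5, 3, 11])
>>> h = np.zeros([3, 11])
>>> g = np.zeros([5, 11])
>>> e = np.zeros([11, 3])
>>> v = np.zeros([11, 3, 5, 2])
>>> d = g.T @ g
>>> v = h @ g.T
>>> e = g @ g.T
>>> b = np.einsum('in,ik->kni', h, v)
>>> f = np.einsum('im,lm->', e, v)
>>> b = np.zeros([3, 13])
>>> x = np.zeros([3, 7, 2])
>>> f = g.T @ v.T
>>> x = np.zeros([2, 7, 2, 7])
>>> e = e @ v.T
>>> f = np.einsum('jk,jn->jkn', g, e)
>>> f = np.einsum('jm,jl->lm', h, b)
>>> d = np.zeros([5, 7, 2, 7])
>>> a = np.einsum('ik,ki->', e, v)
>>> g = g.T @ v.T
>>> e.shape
(5, 3)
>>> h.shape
(3, 11)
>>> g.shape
(11, 3)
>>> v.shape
(3, 5)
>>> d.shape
(5, 7, 2, 7)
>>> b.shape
(3, 13)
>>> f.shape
(13, 11)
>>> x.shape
(2, 7, 2, 7)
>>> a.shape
()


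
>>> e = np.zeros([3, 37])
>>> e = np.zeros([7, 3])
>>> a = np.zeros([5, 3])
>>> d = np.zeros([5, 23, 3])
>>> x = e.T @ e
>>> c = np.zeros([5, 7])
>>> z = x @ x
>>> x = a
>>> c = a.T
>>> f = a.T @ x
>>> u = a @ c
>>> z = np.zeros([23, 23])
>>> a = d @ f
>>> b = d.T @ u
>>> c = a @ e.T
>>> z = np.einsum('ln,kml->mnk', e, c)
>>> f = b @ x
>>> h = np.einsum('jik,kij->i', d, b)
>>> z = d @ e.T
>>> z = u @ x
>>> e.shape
(7, 3)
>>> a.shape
(5, 23, 3)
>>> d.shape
(5, 23, 3)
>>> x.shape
(5, 3)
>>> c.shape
(5, 23, 7)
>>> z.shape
(5, 3)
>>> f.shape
(3, 23, 3)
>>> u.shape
(5, 5)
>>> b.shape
(3, 23, 5)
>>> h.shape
(23,)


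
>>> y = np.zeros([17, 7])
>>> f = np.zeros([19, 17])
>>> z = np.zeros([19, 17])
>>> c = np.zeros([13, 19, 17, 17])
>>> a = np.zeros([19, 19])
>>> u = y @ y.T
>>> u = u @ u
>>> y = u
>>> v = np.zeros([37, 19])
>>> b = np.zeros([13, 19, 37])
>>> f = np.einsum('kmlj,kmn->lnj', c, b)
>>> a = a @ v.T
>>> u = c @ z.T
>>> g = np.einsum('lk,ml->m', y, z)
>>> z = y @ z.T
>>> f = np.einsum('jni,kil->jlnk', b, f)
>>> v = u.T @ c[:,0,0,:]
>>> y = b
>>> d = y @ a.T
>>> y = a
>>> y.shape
(19, 37)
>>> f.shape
(13, 17, 19, 17)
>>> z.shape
(17, 19)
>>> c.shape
(13, 19, 17, 17)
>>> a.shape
(19, 37)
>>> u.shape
(13, 19, 17, 19)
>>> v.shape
(19, 17, 19, 17)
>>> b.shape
(13, 19, 37)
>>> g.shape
(19,)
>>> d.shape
(13, 19, 19)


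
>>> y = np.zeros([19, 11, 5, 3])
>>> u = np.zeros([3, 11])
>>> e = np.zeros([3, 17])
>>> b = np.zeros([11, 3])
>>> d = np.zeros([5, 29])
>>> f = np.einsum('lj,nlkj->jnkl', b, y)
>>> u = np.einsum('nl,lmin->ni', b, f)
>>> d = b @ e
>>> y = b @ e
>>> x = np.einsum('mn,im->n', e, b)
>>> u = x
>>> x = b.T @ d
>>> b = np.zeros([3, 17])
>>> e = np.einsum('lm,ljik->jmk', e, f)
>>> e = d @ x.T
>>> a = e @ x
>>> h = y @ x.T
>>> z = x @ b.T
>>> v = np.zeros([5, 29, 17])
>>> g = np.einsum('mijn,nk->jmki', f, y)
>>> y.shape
(11, 17)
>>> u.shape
(17,)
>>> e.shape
(11, 3)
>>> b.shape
(3, 17)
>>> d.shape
(11, 17)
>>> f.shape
(3, 19, 5, 11)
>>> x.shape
(3, 17)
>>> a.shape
(11, 17)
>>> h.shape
(11, 3)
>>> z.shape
(3, 3)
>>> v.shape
(5, 29, 17)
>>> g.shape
(5, 3, 17, 19)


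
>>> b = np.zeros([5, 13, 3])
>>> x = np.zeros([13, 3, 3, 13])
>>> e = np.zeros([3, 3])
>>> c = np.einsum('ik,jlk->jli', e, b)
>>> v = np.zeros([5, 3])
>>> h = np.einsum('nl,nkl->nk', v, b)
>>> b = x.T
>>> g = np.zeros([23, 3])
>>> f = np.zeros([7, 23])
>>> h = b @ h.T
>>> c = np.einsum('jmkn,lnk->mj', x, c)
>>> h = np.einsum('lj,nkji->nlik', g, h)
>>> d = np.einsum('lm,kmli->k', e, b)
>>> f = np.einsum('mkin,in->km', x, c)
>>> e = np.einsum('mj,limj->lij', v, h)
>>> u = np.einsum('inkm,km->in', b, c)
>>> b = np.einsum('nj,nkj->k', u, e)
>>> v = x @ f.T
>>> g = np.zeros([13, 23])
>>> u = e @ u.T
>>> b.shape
(23,)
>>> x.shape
(13, 3, 3, 13)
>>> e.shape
(13, 23, 3)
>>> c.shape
(3, 13)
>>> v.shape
(13, 3, 3, 3)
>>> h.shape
(13, 23, 5, 3)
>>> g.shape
(13, 23)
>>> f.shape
(3, 13)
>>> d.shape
(13,)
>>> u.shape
(13, 23, 13)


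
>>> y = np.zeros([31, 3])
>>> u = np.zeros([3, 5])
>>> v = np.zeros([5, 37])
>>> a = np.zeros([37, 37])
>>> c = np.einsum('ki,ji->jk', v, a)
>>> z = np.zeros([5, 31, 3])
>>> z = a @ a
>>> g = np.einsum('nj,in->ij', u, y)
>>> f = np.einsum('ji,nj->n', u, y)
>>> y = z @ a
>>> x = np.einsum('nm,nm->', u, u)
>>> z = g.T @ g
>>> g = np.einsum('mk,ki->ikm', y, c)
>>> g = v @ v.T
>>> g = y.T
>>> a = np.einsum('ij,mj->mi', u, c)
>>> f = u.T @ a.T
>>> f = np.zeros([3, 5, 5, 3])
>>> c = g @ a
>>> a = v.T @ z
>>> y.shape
(37, 37)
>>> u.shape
(3, 5)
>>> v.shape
(5, 37)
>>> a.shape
(37, 5)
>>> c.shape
(37, 3)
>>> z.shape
(5, 5)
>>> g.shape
(37, 37)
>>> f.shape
(3, 5, 5, 3)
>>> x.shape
()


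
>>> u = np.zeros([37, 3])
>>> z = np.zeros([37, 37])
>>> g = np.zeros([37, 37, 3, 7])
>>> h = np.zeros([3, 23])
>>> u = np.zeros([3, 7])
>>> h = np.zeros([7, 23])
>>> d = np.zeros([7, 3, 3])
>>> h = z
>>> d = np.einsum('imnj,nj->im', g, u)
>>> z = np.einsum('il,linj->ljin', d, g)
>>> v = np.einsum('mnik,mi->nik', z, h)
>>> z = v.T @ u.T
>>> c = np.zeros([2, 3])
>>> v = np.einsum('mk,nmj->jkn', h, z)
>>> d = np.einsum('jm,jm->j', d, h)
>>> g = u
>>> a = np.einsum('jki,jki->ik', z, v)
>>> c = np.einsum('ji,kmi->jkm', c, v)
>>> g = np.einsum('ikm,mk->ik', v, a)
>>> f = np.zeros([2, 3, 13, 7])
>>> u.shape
(3, 7)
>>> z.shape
(3, 37, 3)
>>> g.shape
(3, 37)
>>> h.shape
(37, 37)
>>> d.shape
(37,)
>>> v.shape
(3, 37, 3)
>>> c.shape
(2, 3, 37)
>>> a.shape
(3, 37)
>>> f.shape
(2, 3, 13, 7)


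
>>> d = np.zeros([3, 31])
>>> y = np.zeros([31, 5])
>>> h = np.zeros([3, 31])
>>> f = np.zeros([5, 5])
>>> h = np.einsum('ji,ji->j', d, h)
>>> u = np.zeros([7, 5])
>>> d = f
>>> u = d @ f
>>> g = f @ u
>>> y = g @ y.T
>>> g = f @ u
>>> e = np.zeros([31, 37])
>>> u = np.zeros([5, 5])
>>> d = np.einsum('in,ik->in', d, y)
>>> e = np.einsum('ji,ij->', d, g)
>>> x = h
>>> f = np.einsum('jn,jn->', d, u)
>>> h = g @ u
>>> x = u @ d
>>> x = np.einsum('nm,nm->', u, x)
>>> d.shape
(5, 5)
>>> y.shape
(5, 31)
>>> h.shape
(5, 5)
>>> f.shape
()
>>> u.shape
(5, 5)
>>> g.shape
(5, 5)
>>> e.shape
()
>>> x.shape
()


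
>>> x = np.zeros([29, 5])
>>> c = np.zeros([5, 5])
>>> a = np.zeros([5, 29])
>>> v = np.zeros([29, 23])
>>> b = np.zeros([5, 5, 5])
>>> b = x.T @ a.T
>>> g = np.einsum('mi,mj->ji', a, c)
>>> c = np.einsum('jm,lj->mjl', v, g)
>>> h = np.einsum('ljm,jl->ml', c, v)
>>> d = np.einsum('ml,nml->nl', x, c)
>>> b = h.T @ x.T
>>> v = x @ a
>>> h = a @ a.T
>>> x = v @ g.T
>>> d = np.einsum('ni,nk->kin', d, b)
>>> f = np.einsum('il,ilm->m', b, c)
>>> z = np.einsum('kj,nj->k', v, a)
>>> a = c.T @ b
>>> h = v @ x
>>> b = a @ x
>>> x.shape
(29, 5)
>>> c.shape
(23, 29, 5)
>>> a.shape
(5, 29, 29)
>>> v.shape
(29, 29)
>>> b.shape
(5, 29, 5)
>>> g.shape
(5, 29)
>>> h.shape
(29, 5)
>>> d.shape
(29, 5, 23)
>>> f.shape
(5,)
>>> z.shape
(29,)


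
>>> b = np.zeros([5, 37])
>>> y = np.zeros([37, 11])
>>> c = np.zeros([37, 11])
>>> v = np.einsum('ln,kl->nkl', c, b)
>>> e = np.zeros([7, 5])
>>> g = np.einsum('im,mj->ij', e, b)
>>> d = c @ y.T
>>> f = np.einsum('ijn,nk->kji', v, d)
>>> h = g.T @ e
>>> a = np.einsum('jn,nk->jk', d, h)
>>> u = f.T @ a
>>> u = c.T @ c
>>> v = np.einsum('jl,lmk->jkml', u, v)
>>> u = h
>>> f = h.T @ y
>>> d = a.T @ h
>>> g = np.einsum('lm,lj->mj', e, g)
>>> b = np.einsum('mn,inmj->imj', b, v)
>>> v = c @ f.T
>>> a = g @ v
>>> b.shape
(11, 5, 11)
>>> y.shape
(37, 11)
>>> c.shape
(37, 11)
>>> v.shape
(37, 5)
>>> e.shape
(7, 5)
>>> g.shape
(5, 37)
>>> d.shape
(5, 5)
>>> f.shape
(5, 11)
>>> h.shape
(37, 5)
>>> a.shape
(5, 5)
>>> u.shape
(37, 5)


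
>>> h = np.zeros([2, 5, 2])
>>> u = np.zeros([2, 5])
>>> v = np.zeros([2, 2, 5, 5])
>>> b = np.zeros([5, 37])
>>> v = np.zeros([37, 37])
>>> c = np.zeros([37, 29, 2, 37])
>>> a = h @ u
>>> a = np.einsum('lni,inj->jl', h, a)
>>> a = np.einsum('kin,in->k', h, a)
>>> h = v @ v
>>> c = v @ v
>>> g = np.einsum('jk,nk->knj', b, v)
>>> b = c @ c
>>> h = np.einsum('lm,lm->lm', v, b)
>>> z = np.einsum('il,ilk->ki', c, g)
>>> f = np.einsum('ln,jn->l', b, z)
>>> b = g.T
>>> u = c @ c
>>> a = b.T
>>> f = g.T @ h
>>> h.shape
(37, 37)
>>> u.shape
(37, 37)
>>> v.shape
(37, 37)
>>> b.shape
(5, 37, 37)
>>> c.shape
(37, 37)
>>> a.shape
(37, 37, 5)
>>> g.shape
(37, 37, 5)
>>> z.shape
(5, 37)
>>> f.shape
(5, 37, 37)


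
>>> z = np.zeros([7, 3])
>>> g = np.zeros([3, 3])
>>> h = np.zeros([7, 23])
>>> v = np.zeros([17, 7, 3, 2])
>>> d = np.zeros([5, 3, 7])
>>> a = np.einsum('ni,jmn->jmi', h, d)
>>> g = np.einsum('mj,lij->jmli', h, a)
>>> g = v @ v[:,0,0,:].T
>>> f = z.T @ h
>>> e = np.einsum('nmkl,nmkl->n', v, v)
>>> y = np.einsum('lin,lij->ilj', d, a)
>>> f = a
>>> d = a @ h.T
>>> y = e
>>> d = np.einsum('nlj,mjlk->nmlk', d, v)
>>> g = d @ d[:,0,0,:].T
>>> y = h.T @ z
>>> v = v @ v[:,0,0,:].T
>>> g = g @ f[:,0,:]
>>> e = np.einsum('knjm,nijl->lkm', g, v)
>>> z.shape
(7, 3)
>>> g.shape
(5, 17, 3, 23)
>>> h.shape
(7, 23)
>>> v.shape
(17, 7, 3, 17)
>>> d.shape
(5, 17, 3, 2)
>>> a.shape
(5, 3, 23)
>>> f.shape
(5, 3, 23)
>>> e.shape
(17, 5, 23)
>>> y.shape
(23, 3)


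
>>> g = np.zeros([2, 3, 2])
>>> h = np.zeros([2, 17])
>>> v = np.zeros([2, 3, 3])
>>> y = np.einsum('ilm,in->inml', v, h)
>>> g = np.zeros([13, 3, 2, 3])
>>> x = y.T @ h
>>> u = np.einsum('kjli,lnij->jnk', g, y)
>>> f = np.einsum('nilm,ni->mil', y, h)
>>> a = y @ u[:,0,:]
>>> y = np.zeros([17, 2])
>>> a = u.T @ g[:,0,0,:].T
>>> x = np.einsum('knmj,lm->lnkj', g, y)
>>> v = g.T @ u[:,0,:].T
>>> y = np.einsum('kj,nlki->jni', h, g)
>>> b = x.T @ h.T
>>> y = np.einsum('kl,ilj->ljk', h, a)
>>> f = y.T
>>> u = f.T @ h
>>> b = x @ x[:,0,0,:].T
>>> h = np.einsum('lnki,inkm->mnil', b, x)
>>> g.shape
(13, 3, 2, 3)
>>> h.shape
(3, 3, 17, 17)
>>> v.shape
(3, 2, 3, 3)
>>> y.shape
(17, 13, 2)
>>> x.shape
(17, 3, 13, 3)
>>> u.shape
(17, 13, 17)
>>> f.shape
(2, 13, 17)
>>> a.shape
(13, 17, 13)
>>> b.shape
(17, 3, 13, 17)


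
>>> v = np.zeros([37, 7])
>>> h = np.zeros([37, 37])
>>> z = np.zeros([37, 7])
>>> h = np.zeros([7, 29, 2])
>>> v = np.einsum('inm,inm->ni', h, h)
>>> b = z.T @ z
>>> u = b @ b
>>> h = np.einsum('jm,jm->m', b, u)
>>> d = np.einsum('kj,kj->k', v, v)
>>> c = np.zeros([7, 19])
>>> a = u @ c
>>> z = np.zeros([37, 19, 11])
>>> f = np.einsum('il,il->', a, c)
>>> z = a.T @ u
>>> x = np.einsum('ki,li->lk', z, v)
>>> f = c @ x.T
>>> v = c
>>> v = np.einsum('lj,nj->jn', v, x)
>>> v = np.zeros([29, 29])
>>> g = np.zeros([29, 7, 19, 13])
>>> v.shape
(29, 29)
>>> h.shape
(7,)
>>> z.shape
(19, 7)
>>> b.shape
(7, 7)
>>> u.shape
(7, 7)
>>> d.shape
(29,)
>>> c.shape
(7, 19)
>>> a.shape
(7, 19)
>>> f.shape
(7, 29)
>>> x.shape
(29, 19)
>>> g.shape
(29, 7, 19, 13)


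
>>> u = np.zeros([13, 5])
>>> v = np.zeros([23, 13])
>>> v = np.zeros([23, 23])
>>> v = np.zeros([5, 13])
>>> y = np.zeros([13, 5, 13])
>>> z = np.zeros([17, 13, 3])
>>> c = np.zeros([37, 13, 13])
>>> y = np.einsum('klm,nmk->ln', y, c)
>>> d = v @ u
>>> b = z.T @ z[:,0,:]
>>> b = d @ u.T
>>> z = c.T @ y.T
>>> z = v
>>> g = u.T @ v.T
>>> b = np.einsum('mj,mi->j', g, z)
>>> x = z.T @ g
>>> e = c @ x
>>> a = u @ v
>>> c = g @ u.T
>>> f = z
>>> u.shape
(13, 5)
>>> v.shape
(5, 13)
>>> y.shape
(5, 37)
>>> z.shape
(5, 13)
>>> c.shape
(5, 13)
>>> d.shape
(5, 5)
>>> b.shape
(5,)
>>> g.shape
(5, 5)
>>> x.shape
(13, 5)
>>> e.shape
(37, 13, 5)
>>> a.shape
(13, 13)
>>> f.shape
(5, 13)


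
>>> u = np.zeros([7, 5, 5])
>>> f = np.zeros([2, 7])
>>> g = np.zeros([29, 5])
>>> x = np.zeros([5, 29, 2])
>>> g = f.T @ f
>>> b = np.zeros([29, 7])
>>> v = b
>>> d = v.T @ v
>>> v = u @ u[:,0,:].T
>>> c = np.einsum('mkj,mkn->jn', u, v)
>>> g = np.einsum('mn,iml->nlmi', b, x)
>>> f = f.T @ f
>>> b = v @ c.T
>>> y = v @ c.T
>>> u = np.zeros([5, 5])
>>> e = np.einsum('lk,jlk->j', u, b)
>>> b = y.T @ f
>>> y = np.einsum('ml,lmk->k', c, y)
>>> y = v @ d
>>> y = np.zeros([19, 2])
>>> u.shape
(5, 5)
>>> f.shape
(7, 7)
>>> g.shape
(7, 2, 29, 5)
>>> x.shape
(5, 29, 2)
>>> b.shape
(5, 5, 7)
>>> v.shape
(7, 5, 7)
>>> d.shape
(7, 7)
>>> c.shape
(5, 7)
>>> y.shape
(19, 2)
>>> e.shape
(7,)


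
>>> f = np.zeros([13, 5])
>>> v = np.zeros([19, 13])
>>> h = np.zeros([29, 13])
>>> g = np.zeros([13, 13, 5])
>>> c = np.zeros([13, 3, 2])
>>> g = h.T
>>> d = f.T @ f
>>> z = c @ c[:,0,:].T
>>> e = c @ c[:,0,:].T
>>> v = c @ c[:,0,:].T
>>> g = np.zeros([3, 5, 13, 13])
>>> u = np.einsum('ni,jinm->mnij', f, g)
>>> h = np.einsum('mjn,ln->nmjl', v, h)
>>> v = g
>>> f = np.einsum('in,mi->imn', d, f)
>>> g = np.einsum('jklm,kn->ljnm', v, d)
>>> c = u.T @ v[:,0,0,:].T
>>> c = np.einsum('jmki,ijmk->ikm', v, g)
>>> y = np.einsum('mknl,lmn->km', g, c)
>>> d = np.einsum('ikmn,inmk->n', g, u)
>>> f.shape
(5, 13, 5)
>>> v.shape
(3, 5, 13, 13)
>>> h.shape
(13, 13, 3, 29)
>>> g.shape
(13, 3, 5, 13)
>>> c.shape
(13, 13, 5)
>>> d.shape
(13,)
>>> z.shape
(13, 3, 13)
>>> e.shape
(13, 3, 13)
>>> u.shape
(13, 13, 5, 3)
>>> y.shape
(3, 13)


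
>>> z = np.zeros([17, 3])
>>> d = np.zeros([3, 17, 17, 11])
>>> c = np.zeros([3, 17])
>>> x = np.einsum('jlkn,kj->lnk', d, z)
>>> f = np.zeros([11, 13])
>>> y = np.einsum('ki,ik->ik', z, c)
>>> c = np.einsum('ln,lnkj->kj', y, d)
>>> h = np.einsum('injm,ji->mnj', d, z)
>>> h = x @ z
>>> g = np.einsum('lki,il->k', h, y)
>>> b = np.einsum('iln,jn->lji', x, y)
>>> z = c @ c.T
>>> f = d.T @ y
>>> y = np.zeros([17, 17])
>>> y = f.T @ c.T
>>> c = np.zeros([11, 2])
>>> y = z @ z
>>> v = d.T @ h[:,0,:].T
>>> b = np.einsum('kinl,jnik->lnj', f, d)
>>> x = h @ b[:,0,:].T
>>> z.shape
(17, 17)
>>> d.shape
(3, 17, 17, 11)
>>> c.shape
(11, 2)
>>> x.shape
(17, 11, 17)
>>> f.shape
(11, 17, 17, 17)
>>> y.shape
(17, 17)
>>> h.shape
(17, 11, 3)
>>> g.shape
(11,)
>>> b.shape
(17, 17, 3)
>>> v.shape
(11, 17, 17, 17)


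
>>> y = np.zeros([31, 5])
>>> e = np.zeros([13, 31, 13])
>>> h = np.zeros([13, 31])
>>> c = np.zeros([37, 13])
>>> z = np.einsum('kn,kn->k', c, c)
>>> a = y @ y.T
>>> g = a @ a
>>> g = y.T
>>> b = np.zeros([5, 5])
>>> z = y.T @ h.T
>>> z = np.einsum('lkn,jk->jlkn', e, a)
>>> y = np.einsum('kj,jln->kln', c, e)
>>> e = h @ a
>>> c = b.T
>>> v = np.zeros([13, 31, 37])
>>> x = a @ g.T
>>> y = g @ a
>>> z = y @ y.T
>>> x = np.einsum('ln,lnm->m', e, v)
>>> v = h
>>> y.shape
(5, 31)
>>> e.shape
(13, 31)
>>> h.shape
(13, 31)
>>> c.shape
(5, 5)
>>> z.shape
(5, 5)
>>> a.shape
(31, 31)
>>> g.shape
(5, 31)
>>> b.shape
(5, 5)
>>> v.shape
(13, 31)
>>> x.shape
(37,)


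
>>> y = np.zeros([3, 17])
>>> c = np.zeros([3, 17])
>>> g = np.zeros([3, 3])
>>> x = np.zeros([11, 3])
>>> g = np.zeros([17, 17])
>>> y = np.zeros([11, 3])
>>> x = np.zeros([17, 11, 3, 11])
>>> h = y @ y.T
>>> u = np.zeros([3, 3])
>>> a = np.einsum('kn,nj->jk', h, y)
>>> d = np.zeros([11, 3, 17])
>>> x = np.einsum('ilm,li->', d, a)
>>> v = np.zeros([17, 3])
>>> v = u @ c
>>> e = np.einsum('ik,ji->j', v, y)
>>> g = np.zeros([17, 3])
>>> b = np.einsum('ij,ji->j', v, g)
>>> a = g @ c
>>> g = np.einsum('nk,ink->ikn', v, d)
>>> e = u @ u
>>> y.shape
(11, 3)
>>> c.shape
(3, 17)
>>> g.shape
(11, 17, 3)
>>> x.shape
()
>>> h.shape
(11, 11)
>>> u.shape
(3, 3)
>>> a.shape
(17, 17)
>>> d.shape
(11, 3, 17)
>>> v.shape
(3, 17)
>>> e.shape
(3, 3)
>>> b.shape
(17,)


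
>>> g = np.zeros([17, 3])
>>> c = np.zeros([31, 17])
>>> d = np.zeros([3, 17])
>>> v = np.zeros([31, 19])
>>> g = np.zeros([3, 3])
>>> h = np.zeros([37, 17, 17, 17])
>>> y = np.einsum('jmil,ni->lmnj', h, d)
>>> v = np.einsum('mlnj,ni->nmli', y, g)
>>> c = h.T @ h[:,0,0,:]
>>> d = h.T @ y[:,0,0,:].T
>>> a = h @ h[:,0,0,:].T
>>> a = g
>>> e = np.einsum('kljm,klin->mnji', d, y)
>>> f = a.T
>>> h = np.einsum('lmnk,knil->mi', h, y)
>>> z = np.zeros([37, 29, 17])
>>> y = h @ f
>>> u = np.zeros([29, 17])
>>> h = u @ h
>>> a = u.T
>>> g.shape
(3, 3)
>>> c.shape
(17, 17, 17, 17)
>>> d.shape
(17, 17, 17, 17)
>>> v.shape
(3, 17, 17, 3)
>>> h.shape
(29, 3)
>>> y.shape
(17, 3)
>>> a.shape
(17, 29)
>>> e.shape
(17, 37, 17, 3)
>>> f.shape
(3, 3)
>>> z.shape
(37, 29, 17)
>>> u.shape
(29, 17)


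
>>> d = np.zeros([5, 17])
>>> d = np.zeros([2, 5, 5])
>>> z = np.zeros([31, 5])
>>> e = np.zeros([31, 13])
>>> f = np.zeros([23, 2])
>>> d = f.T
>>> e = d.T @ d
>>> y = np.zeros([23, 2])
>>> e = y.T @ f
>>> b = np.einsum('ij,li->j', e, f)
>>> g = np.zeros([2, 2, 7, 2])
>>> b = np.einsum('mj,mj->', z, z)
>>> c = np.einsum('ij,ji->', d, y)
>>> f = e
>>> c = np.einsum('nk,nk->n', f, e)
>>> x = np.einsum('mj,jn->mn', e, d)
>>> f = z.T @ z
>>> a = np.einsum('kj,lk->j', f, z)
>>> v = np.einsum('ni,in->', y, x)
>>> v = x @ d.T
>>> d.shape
(2, 23)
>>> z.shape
(31, 5)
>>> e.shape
(2, 2)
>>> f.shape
(5, 5)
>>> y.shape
(23, 2)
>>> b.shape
()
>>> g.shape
(2, 2, 7, 2)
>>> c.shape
(2,)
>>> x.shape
(2, 23)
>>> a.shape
(5,)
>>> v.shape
(2, 2)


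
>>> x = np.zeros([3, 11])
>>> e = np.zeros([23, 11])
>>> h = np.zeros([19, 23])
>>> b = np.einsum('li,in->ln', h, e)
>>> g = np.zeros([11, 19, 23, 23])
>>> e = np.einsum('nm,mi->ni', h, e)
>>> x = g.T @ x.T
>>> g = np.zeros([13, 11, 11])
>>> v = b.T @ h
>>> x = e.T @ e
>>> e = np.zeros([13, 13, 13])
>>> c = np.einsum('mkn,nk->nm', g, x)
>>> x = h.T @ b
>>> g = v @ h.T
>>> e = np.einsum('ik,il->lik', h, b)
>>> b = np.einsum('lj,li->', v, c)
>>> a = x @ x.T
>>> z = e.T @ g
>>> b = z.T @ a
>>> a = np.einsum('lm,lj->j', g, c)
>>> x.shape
(23, 11)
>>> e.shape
(11, 19, 23)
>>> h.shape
(19, 23)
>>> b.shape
(19, 19, 23)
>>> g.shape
(11, 19)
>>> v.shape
(11, 23)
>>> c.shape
(11, 13)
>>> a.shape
(13,)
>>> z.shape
(23, 19, 19)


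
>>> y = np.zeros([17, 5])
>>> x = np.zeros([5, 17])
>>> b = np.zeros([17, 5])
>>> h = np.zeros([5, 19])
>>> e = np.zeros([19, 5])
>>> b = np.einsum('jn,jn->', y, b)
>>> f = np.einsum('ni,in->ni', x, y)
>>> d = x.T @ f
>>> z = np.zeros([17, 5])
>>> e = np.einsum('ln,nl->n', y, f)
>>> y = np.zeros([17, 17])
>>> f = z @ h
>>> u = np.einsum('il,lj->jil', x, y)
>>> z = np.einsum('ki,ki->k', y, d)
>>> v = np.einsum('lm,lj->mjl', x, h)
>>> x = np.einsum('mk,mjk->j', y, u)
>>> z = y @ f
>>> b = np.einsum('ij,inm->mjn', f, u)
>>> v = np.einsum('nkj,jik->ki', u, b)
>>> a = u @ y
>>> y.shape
(17, 17)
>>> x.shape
(5,)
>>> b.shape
(17, 19, 5)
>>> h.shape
(5, 19)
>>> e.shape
(5,)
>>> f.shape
(17, 19)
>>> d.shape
(17, 17)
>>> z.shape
(17, 19)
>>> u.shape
(17, 5, 17)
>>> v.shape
(5, 19)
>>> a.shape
(17, 5, 17)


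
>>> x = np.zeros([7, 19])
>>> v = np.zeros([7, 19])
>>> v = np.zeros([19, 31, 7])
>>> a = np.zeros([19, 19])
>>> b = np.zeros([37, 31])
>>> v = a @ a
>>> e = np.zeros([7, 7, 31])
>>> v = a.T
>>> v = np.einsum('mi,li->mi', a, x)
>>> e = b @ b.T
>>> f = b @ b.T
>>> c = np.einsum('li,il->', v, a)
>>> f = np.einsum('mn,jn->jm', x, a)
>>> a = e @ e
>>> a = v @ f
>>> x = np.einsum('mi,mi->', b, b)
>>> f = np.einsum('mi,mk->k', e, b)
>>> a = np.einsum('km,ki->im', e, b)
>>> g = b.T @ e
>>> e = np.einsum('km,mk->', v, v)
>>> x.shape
()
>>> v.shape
(19, 19)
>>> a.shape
(31, 37)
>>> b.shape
(37, 31)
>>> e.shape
()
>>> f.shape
(31,)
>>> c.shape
()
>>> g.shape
(31, 37)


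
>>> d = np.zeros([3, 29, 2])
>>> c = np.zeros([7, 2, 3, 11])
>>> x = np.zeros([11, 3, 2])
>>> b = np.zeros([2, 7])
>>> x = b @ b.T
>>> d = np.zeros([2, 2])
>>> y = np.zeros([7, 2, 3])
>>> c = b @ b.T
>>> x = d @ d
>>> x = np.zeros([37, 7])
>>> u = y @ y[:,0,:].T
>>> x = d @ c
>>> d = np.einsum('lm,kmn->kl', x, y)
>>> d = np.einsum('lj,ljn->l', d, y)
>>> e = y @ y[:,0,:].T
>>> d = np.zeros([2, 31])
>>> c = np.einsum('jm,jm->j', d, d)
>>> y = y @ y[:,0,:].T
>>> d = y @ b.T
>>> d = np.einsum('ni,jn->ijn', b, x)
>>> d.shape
(7, 2, 2)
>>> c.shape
(2,)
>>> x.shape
(2, 2)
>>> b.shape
(2, 7)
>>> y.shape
(7, 2, 7)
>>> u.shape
(7, 2, 7)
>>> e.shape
(7, 2, 7)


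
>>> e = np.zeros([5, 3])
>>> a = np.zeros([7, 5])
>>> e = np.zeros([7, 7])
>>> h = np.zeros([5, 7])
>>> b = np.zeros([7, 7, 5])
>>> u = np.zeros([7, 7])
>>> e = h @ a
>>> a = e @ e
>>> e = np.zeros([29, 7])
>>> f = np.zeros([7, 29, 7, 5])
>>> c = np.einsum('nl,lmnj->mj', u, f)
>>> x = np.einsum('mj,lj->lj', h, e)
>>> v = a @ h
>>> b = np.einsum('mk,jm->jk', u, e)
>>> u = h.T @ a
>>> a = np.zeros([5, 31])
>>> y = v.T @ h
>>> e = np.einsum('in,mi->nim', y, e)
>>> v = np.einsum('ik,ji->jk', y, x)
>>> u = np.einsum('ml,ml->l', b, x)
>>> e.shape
(7, 7, 29)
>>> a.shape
(5, 31)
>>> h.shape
(5, 7)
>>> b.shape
(29, 7)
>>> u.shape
(7,)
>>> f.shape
(7, 29, 7, 5)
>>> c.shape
(29, 5)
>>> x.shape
(29, 7)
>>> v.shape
(29, 7)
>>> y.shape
(7, 7)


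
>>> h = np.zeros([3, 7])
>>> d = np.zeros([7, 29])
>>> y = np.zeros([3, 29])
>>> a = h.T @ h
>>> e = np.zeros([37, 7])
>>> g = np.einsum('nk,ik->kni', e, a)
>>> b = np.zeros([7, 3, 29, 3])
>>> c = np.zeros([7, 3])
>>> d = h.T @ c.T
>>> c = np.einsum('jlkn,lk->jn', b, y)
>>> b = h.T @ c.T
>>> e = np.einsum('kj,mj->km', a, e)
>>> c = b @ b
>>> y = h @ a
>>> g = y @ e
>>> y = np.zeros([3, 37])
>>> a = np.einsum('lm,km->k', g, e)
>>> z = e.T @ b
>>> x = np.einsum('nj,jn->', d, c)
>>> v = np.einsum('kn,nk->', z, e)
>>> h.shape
(3, 7)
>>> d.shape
(7, 7)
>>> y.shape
(3, 37)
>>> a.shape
(7,)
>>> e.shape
(7, 37)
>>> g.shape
(3, 37)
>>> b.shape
(7, 7)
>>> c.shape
(7, 7)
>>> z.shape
(37, 7)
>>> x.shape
()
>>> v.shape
()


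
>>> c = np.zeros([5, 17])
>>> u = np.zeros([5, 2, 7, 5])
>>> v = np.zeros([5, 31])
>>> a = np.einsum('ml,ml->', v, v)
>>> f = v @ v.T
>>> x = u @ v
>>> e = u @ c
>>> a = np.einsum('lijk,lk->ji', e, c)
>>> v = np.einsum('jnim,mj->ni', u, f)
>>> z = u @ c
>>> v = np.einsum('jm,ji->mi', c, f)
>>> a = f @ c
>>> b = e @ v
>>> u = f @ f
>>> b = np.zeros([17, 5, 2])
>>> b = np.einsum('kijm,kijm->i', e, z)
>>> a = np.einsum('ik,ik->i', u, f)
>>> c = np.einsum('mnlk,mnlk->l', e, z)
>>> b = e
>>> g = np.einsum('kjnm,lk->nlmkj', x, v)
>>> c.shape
(7,)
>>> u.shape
(5, 5)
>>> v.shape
(17, 5)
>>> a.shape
(5,)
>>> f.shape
(5, 5)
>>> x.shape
(5, 2, 7, 31)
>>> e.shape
(5, 2, 7, 17)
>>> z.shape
(5, 2, 7, 17)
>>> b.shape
(5, 2, 7, 17)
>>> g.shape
(7, 17, 31, 5, 2)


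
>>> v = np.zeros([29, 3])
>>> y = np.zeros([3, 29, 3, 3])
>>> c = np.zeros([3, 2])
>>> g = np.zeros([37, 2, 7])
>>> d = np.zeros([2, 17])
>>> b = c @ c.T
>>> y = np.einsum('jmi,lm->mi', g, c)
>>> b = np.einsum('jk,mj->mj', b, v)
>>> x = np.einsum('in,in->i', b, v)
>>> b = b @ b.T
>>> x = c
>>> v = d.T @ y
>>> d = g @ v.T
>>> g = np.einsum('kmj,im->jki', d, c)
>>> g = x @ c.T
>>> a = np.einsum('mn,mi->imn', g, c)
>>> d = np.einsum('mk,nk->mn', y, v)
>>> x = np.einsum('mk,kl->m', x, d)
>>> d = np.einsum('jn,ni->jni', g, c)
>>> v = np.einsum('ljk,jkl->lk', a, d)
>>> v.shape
(2, 3)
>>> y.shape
(2, 7)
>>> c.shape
(3, 2)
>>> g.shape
(3, 3)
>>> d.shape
(3, 3, 2)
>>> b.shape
(29, 29)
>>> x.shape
(3,)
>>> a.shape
(2, 3, 3)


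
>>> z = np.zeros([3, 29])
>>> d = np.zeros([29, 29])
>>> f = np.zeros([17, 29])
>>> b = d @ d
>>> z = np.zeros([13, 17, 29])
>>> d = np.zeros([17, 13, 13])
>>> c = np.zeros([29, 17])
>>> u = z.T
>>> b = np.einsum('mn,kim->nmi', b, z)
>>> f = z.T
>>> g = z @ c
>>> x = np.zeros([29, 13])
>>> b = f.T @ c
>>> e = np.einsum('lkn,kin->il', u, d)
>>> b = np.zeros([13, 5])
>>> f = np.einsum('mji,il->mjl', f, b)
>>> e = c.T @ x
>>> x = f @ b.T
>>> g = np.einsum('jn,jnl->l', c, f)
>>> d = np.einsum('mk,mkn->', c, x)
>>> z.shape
(13, 17, 29)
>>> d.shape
()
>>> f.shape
(29, 17, 5)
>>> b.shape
(13, 5)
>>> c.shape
(29, 17)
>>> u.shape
(29, 17, 13)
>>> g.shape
(5,)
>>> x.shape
(29, 17, 13)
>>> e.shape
(17, 13)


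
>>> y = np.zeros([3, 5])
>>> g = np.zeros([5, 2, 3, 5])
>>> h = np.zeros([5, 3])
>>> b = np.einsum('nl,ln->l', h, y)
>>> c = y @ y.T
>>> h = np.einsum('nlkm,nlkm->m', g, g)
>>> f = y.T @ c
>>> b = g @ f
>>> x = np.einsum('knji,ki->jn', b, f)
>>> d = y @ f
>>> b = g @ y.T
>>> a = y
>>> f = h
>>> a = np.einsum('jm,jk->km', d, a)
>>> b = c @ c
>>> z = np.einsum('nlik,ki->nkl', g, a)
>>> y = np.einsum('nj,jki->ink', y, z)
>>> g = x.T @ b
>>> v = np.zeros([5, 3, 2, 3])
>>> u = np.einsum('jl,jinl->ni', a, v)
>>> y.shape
(2, 3, 5)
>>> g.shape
(2, 3)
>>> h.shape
(5,)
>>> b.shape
(3, 3)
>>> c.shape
(3, 3)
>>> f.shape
(5,)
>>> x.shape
(3, 2)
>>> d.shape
(3, 3)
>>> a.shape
(5, 3)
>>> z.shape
(5, 5, 2)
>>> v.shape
(5, 3, 2, 3)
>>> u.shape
(2, 3)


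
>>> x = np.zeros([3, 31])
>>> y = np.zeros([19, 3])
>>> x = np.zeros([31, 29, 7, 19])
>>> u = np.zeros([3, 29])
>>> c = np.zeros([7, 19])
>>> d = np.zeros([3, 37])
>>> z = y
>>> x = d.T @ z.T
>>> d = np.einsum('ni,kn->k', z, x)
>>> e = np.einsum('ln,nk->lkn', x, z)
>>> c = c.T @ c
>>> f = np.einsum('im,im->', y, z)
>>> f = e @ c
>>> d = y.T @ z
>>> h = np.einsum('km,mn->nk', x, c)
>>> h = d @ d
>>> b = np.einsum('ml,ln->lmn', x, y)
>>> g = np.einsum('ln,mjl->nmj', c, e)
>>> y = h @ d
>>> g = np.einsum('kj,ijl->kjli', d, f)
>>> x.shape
(37, 19)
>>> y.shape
(3, 3)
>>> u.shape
(3, 29)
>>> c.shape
(19, 19)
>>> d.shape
(3, 3)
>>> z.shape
(19, 3)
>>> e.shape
(37, 3, 19)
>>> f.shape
(37, 3, 19)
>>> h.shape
(3, 3)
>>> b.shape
(19, 37, 3)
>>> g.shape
(3, 3, 19, 37)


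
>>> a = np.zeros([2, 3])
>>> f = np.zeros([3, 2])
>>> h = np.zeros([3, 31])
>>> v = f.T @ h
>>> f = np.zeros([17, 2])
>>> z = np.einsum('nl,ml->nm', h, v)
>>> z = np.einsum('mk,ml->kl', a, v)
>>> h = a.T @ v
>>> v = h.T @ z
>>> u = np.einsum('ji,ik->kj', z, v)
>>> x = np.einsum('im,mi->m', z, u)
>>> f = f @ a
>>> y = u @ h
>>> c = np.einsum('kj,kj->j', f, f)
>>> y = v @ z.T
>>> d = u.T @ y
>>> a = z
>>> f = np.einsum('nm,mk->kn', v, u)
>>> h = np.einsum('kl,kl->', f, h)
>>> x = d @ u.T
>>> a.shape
(3, 31)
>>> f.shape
(3, 31)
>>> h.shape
()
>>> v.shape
(31, 31)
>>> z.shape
(3, 31)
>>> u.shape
(31, 3)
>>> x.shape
(3, 31)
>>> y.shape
(31, 3)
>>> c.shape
(3,)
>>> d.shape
(3, 3)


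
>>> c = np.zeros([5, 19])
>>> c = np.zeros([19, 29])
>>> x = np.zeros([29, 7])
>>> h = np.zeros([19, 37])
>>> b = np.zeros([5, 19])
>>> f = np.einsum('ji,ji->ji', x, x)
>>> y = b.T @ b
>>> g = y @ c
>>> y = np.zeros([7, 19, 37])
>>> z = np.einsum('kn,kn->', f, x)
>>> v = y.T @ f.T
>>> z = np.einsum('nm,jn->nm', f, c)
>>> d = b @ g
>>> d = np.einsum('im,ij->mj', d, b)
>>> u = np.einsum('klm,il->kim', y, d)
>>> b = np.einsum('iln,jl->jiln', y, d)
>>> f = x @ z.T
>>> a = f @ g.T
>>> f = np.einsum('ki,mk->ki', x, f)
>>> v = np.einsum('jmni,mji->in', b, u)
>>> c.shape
(19, 29)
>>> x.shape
(29, 7)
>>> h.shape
(19, 37)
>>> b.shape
(29, 7, 19, 37)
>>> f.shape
(29, 7)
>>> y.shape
(7, 19, 37)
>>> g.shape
(19, 29)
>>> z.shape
(29, 7)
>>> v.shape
(37, 19)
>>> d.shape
(29, 19)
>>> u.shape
(7, 29, 37)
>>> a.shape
(29, 19)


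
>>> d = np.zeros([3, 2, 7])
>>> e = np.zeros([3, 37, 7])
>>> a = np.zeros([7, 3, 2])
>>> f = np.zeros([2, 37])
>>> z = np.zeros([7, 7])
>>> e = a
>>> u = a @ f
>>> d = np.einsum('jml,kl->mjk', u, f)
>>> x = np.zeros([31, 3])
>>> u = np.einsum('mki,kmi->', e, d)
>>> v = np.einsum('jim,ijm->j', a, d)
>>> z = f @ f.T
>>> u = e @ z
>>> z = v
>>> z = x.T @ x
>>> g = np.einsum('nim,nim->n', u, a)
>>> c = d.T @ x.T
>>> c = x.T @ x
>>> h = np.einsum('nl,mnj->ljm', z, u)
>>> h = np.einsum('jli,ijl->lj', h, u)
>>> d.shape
(3, 7, 2)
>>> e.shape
(7, 3, 2)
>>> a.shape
(7, 3, 2)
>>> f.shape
(2, 37)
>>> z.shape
(3, 3)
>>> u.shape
(7, 3, 2)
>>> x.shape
(31, 3)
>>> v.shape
(7,)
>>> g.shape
(7,)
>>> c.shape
(3, 3)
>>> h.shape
(2, 3)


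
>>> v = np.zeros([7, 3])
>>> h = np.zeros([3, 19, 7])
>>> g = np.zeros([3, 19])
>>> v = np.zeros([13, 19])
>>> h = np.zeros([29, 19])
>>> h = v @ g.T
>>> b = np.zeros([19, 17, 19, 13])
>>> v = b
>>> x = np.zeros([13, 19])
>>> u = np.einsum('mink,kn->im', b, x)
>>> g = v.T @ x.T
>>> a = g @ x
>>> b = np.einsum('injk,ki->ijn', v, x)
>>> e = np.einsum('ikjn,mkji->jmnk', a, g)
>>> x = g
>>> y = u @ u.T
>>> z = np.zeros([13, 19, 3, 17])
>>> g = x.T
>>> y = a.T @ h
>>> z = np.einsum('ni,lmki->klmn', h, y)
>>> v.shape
(19, 17, 19, 13)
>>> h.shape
(13, 3)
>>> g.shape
(13, 17, 19, 13)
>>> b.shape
(19, 19, 17)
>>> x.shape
(13, 19, 17, 13)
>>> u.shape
(17, 19)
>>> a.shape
(13, 19, 17, 19)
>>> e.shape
(17, 13, 19, 19)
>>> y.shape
(19, 17, 19, 3)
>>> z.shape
(19, 19, 17, 13)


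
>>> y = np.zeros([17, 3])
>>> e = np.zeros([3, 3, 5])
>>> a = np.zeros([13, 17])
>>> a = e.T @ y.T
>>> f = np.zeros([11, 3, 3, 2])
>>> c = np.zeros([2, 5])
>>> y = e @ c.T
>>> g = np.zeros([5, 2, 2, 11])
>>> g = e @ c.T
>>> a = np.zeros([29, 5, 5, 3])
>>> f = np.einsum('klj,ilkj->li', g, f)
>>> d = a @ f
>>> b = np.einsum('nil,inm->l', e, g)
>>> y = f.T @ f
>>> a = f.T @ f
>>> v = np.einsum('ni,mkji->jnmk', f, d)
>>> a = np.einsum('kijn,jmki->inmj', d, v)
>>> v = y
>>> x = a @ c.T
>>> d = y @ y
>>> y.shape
(11, 11)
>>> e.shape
(3, 3, 5)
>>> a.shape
(5, 11, 3, 5)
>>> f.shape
(3, 11)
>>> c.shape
(2, 5)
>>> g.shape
(3, 3, 2)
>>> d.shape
(11, 11)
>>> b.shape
(5,)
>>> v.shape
(11, 11)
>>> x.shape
(5, 11, 3, 2)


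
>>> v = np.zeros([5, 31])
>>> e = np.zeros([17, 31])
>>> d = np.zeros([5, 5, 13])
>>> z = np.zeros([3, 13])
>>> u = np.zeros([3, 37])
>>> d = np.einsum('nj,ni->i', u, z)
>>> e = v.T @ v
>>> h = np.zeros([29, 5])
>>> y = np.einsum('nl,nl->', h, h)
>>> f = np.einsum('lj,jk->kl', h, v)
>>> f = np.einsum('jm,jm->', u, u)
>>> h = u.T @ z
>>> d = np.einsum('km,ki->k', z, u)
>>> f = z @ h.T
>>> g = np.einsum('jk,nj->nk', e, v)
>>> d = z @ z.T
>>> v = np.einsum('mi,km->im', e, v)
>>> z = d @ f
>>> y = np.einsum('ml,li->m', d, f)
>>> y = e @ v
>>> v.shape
(31, 31)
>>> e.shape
(31, 31)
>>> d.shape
(3, 3)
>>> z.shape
(3, 37)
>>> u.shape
(3, 37)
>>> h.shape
(37, 13)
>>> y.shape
(31, 31)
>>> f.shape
(3, 37)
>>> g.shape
(5, 31)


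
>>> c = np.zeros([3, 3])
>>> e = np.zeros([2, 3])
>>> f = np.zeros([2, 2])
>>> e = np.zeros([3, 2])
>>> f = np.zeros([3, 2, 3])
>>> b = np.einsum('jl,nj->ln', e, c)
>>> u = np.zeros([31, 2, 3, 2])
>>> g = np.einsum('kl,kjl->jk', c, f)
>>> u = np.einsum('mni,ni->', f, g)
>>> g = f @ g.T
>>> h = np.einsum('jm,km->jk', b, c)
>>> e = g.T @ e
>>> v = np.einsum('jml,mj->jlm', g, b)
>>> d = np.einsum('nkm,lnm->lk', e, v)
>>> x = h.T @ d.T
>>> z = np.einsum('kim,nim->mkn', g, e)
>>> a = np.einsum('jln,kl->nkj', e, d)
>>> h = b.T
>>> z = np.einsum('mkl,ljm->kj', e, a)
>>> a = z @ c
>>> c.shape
(3, 3)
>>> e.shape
(2, 2, 2)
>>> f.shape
(3, 2, 3)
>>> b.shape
(2, 3)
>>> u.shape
()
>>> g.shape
(3, 2, 2)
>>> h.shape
(3, 2)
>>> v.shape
(3, 2, 2)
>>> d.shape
(3, 2)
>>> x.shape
(3, 3)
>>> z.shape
(2, 3)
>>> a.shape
(2, 3)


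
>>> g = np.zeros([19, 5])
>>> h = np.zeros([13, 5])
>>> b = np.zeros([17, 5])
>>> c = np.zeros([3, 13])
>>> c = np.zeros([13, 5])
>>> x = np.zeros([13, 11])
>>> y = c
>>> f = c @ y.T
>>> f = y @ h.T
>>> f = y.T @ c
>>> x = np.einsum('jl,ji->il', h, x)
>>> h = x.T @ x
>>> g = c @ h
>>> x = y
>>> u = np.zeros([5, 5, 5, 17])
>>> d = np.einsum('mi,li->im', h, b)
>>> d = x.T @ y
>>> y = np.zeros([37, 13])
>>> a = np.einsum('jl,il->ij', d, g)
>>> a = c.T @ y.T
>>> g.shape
(13, 5)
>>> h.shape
(5, 5)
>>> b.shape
(17, 5)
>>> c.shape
(13, 5)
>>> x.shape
(13, 5)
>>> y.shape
(37, 13)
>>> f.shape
(5, 5)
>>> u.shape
(5, 5, 5, 17)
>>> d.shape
(5, 5)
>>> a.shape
(5, 37)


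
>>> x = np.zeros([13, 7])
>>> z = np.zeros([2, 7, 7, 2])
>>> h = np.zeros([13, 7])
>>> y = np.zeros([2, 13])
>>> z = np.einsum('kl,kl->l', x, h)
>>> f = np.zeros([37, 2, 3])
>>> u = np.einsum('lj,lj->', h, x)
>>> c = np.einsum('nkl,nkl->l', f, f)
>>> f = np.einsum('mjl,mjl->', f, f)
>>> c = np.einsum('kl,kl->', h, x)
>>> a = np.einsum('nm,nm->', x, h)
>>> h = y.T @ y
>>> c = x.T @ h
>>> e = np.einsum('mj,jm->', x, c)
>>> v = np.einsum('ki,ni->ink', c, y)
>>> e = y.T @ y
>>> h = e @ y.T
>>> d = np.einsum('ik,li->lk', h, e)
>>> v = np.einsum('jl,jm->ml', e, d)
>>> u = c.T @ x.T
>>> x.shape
(13, 7)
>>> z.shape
(7,)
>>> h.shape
(13, 2)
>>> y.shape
(2, 13)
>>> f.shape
()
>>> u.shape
(13, 13)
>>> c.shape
(7, 13)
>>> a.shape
()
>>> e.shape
(13, 13)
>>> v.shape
(2, 13)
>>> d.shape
(13, 2)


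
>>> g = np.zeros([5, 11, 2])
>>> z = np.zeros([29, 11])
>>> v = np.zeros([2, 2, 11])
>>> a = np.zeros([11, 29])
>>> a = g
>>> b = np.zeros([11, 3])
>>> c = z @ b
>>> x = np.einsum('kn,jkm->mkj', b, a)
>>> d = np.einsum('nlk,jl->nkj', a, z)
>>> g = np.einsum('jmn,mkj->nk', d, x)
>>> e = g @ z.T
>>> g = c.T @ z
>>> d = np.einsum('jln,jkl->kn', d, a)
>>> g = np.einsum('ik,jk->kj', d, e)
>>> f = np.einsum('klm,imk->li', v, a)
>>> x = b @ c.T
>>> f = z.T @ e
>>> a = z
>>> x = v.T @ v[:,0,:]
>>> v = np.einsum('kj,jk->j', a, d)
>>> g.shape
(29, 29)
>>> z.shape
(29, 11)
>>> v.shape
(11,)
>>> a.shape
(29, 11)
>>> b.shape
(11, 3)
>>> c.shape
(29, 3)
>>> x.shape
(11, 2, 11)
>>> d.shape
(11, 29)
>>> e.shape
(29, 29)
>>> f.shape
(11, 29)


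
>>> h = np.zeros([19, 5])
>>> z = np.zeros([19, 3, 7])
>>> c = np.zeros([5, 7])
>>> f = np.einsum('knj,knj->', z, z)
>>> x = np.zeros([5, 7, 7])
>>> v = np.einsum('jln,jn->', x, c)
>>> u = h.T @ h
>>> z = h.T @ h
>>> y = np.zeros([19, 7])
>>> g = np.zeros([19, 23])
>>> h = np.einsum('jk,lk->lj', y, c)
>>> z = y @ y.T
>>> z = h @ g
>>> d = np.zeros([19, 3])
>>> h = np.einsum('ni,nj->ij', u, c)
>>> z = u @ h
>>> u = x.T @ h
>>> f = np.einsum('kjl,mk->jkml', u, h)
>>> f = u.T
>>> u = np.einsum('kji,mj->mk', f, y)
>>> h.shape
(5, 7)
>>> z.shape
(5, 7)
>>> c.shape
(5, 7)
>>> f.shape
(7, 7, 7)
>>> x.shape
(5, 7, 7)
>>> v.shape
()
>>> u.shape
(19, 7)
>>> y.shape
(19, 7)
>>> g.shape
(19, 23)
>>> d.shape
(19, 3)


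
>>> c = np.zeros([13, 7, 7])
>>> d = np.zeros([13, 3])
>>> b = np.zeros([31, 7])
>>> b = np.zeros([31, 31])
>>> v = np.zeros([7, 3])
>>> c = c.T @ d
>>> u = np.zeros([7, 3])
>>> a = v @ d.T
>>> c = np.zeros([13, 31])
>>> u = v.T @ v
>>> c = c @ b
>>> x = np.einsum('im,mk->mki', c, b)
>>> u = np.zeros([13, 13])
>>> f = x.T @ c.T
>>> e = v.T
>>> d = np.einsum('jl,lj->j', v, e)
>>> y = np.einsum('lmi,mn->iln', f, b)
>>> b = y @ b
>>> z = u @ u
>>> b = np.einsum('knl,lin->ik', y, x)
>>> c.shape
(13, 31)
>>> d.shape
(7,)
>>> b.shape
(31, 13)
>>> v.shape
(7, 3)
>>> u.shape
(13, 13)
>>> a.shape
(7, 13)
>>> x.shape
(31, 31, 13)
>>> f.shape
(13, 31, 13)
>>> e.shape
(3, 7)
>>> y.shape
(13, 13, 31)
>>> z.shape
(13, 13)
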